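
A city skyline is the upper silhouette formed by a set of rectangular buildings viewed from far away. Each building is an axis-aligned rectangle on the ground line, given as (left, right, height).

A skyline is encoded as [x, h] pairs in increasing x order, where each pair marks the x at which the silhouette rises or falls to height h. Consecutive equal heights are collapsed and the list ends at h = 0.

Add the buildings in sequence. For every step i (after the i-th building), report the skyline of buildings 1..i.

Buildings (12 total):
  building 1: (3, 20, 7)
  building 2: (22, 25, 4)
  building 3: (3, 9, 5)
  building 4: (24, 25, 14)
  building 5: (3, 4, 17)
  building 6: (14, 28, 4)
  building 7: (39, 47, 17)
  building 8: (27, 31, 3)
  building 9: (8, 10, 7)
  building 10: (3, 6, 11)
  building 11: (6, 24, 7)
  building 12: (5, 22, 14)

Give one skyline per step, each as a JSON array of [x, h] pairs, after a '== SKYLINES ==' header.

== SKYLINES ==
[[3,7],[20,0]]
[[3,7],[20,0],[22,4],[25,0]]
[[3,7],[20,0],[22,4],[25,0]]
[[3,7],[20,0],[22,4],[24,14],[25,0]]
[[3,17],[4,7],[20,0],[22,4],[24,14],[25,0]]
[[3,17],[4,7],[20,4],[24,14],[25,4],[28,0]]
[[3,17],[4,7],[20,4],[24,14],[25,4],[28,0],[39,17],[47,0]]
[[3,17],[4,7],[20,4],[24,14],[25,4],[28,3],[31,0],[39,17],[47,0]]
[[3,17],[4,7],[20,4],[24,14],[25,4],[28,3],[31,0],[39,17],[47,0]]
[[3,17],[4,11],[6,7],[20,4],[24,14],[25,4],[28,3],[31,0],[39,17],[47,0]]
[[3,17],[4,11],[6,7],[24,14],[25,4],[28,3],[31,0],[39,17],[47,0]]
[[3,17],[4,11],[5,14],[22,7],[24,14],[25,4],[28,3],[31,0],[39,17],[47,0]]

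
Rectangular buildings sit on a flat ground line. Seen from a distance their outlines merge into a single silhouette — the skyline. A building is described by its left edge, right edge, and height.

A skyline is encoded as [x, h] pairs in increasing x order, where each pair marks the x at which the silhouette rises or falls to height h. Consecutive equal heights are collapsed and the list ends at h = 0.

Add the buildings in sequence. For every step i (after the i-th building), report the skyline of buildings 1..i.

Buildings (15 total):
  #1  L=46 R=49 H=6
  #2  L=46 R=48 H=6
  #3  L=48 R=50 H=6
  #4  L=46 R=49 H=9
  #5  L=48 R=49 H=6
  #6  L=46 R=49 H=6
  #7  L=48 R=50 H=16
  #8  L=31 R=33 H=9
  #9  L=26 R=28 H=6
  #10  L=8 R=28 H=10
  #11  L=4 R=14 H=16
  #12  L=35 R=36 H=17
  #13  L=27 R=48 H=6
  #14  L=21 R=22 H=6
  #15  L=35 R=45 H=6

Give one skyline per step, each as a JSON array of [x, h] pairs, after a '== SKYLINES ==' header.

== SKYLINES ==
[[46,6],[49,0]]
[[46,6],[49,0]]
[[46,6],[50,0]]
[[46,9],[49,6],[50,0]]
[[46,9],[49,6],[50,0]]
[[46,9],[49,6],[50,0]]
[[46,9],[48,16],[50,0]]
[[31,9],[33,0],[46,9],[48,16],[50,0]]
[[26,6],[28,0],[31,9],[33,0],[46,9],[48,16],[50,0]]
[[8,10],[28,0],[31,9],[33,0],[46,9],[48,16],[50,0]]
[[4,16],[14,10],[28,0],[31,9],[33,0],[46,9],[48,16],[50,0]]
[[4,16],[14,10],[28,0],[31,9],[33,0],[35,17],[36,0],[46,9],[48,16],[50,0]]
[[4,16],[14,10],[28,6],[31,9],[33,6],[35,17],[36,6],[46,9],[48,16],[50,0]]
[[4,16],[14,10],[28,6],[31,9],[33,6],[35,17],[36,6],[46,9],[48,16],[50,0]]
[[4,16],[14,10],[28,6],[31,9],[33,6],[35,17],[36,6],[46,9],[48,16],[50,0]]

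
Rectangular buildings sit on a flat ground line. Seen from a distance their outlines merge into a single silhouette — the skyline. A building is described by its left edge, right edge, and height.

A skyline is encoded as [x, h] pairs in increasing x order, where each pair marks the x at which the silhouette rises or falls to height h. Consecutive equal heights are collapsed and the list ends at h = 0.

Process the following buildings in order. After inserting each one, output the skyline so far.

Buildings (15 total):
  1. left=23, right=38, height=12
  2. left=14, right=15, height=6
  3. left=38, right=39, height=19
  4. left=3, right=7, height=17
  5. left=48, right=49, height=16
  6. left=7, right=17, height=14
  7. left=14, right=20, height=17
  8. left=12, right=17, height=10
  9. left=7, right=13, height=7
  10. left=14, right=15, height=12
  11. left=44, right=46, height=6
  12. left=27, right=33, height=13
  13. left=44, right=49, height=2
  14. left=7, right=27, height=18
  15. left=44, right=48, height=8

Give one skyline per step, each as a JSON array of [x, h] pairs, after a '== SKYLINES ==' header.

== SKYLINES ==
[[23,12],[38,0]]
[[14,6],[15,0],[23,12],[38,0]]
[[14,6],[15,0],[23,12],[38,19],[39,0]]
[[3,17],[7,0],[14,6],[15,0],[23,12],[38,19],[39,0]]
[[3,17],[7,0],[14,6],[15,0],[23,12],[38,19],[39,0],[48,16],[49,0]]
[[3,17],[7,14],[17,0],[23,12],[38,19],[39,0],[48,16],[49,0]]
[[3,17],[7,14],[14,17],[20,0],[23,12],[38,19],[39,0],[48,16],[49,0]]
[[3,17],[7,14],[14,17],[20,0],[23,12],[38,19],[39,0],[48,16],[49,0]]
[[3,17],[7,14],[14,17],[20,0],[23,12],[38,19],[39,0],[48,16],[49,0]]
[[3,17],[7,14],[14,17],[20,0],[23,12],[38,19],[39,0],[48,16],[49,0]]
[[3,17],[7,14],[14,17],[20,0],[23,12],[38,19],[39,0],[44,6],[46,0],[48,16],[49,0]]
[[3,17],[7,14],[14,17],[20,0],[23,12],[27,13],[33,12],[38,19],[39,0],[44,6],[46,0],[48,16],[49,0]]
[[3,17],[7,14],[14,17],[20,0],[23,12],[27,13],[33,12],[38,19],[39,0],[44,6],[46,2],[48,16],[49,0]]
[[3,17],[7,18],[27,13],[33,12],[38,19],[39,0],[44,6],[46,2],[48,16],[49,0]]
[[3,17],[7,18],[27,13],[33,12],[38,19],[39,0],[44,8],[48,16],[49,0]]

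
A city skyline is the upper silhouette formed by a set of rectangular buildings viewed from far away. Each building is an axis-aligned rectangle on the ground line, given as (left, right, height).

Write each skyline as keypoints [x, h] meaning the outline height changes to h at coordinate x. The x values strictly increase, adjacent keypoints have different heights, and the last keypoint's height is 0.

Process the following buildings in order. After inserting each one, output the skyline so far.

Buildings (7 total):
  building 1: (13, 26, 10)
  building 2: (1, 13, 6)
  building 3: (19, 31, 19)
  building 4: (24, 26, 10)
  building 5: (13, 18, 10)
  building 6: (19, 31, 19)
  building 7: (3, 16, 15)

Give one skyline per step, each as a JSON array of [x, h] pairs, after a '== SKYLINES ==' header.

== SKYLINES ==
[[13,10],[26,0]]
[[1,6],[13,10],[26,0]]
[[1,6],[13,10],[19,19],[31,0]]
[[1,6],[13,10],[19,19],[31,0]]
[[1,6],[13,10],[19,19],[31,0]]
[[1,6],[13,10],[19,19],[31,0]]
[[1,6],[3,15],[16,10],[19,19],[31,0]]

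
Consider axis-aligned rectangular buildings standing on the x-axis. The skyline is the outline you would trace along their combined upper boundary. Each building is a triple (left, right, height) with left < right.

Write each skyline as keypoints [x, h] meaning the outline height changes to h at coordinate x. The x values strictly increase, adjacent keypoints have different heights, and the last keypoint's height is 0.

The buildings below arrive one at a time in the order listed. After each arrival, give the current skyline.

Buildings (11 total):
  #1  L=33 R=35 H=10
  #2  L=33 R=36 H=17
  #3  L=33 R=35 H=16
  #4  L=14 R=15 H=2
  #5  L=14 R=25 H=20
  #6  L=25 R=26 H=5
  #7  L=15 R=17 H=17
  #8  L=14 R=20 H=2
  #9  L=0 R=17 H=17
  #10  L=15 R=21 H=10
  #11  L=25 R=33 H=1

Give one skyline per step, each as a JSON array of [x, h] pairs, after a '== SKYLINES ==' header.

== SKYLINES ==
[[33,10],[35,0]]
[[33,17],[36,0]]
[[33,17],[36,0]]
[[14,2],[15,0],[33,17],[36,0]]
[[14,20],[25,0],[33,17],[36,0]]
[[14,20],[25,5],[26,0],[33,17],[36,0]]
[[14,20],[25,5],[26,0],[33,17],[36,0]]
[[14,20],[25,5],[26,0],[33,17],[36,0]]
[[0,17],[14,20],[25,5],[26,0],[33,17],[36,0]]
[[0,17],[14,20],[25,5],[26,0],[33,17],[36,0]]
[[0,17],[14,20],[25,5],[26,1],[33,17],[36,0]]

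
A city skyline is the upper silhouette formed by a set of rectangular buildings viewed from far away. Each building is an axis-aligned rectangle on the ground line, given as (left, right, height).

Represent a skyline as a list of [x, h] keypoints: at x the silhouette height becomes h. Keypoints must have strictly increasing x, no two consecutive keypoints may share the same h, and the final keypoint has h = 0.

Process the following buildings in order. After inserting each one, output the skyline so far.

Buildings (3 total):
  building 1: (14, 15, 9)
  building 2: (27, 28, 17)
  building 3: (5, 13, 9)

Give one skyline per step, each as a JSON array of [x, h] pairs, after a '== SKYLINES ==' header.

== SKYLINES ==
[[14,9],[15,0]]
[[14,9],[15,0],[27,17],[28,0]]
[[5,9],[13,0],[14,9],[15,0],[27,17],[28,0]]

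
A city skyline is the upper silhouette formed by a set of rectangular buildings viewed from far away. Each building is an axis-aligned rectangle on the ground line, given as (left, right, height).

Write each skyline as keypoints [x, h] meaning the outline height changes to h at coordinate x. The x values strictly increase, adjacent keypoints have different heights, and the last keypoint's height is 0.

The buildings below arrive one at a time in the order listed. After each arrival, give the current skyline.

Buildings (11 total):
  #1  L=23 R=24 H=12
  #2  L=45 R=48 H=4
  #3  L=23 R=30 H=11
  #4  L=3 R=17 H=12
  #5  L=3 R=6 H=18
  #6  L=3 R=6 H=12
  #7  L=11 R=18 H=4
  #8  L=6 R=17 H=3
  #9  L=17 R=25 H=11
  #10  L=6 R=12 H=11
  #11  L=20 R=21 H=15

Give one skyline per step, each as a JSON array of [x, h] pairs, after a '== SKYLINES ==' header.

== SKYLINES ==
[[23,12],[24,0]]
[[23,12],[24,0],[45,4],[48,0]]
[[23,12],[24,11],[30,0],[45,4],[48,0]]
[[3,12],[17,0],[23,12],[24,11],[30,0],[45,4],[48,0]]
[[3,18],[6,12],[17,0],[23,12],[24,11],[30,0],[45,4],[48,0]]
[[3,18],[6,12],[17,0],[23,12],[24,11],[30,0],[45,4],[48,0]]
[[3,18],[6,12],[17,4],[18,0],[23,12],[24,11],[30,0],[45,4],[48,0]]
[[3,18],[6,12],[17,4],[18,0],[23,12],[24,11],[30,0],[45,4],[48,0]]
[[3,18],[6,12],[17,11],[23,12],[24,11],[30,0],[45,4],[48,0]]
[[3,18],[6,12],[17,11],[23,12],[24,11],[30,0],[45,4],[48,0]]
[[3,18],[6,12],[17,11],[20,15],[21,11],[23,12],[24,11],[30,0],[45,4],[48,0]]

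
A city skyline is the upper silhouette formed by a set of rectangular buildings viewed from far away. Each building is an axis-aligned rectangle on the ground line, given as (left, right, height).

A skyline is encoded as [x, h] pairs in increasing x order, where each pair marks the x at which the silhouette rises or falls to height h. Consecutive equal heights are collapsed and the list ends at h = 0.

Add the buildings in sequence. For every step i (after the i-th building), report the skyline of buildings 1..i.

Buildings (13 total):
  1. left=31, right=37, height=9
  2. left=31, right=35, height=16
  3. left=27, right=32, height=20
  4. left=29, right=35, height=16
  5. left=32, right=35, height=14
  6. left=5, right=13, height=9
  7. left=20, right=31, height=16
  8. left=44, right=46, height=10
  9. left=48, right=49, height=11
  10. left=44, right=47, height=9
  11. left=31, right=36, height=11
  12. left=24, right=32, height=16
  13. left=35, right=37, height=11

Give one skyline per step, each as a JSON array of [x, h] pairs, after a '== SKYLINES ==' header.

== SKYLINES ==
[[31,9],[37,0]]
[[31,16],[35,9],[37,0]]
[[27,20],[32,16],[35,9],[37,0]]
[[27,20],[32,16],[35,9],[37,0]]
[[27,20],[32,16],[35,9],[37,0]]
[[5,9],[13,0],[27,20],[32,16],[35,9],[37,0]]
[[5,9],[13,0],[20,16],[27,20],[32,16],[35,9],[37,0]]
[[5,9],[13,0],[20,16],[27,20],[32,16],[35,9],[37,0],[44,10],[46,0]]
[[5,9],[13,0],[20,16],[27,20],[32,16],[35,9],[37,0],[44,10],[46,0],[48,11],[49,0]]
[[5,9],[13,0],[20,16],[27,20],[32,16],[35,9],[37,0],[44,10],[46,9],[47,0],[48,11],[49,0]]
[[5,9],[13,0],[20,16],[27,20],[32,16],[35,11],[36,9],[37,0],[44,10],[46,9],[47,0],[48,11],[49,0]]
[[5,9],[13,0],[20,16],[27,20],[32,16],[35,11],[36,9],[37,0],[44,10],[46,9],[47,0],[48,11],[49,0]]
[[5,9],[13,0],[20,16],[27,20],[32,16],[35,11],[37,0],[44,10],[46,9],[47,0],[48,11],[49,0]]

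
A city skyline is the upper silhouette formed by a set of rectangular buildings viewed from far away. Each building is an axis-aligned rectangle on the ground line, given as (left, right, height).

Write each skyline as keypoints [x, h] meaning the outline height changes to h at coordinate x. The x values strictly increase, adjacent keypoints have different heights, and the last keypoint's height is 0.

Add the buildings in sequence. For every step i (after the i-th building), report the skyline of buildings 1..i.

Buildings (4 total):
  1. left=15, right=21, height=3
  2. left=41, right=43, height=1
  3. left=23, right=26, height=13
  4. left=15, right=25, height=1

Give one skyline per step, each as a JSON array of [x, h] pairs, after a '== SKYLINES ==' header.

== SKYLINES ==
[[15,3],[21,0]]
[[15,3],[21,0],[41,1],[43,0]]
[[15,3],[21,0],[23,13],[26,0],[41,1],[43,0]]
[[15,3],[21,1],[23,13],[26,0],[41,1],[43,0]]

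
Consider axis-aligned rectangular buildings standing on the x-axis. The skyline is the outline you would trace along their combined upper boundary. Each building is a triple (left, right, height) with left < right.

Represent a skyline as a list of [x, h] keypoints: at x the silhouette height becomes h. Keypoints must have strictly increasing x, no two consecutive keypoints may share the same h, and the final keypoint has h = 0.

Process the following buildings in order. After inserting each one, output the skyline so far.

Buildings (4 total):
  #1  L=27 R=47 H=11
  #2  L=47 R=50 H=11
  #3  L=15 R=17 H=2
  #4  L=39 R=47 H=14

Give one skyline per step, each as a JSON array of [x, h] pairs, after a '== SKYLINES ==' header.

== SKYLINES ==
[[27,11],[47,0]]
[[27,11],[50,0]]
[[15,2],[17,0],[27,11],[50,0]]
[[15,2],[17,0],[27,11],[39,14],[47,11],[50,0]]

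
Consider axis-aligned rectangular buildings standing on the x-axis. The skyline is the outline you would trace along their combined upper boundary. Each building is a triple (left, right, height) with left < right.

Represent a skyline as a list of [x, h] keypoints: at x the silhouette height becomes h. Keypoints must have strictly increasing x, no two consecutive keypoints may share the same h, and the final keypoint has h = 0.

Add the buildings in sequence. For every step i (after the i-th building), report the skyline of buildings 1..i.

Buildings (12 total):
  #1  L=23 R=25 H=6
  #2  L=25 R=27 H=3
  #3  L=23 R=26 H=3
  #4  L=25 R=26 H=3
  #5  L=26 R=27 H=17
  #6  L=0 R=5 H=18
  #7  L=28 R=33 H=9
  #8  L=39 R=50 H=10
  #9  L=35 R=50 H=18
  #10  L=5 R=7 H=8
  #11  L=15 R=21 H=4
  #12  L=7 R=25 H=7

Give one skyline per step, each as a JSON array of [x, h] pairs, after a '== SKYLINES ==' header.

== SKYLINES ==
[[23,6],[25,0]]
[[23,6],[25,3],[27,0]]
[[23,6],[25,3],[27,0]]
[[23,6],[25,3],[27,0]]
[[23,6],[25,3],[26,17],[27,0]]
[[0,18],[5,0],[23,6],[25,3],[26,17],[27,0]]
[[0,18],[5,0],[23,6],[25,3],[26,17],[27,0],[28,9],[33,0]]
[[0,18],[5,0],[23,6],[25,3],[26,17],[27,0],[28,9],[33,0],[39,10],[50,0]]
[[0,18],[5,0],[23,6],[25,3],[26,17],[27,0],[28,9],[33,0],[35,18],[50,0]]
[[0,18],[5,8],[7,0],[23,6],[25,3],[26,17],[27,0],[28,9],[33,0],[35,18],[50,0]]
[[0,18],[5,8],[7,0],[15,4],[21,0],[23,6],[25,3],[26,17],[27,0],[28,9],[33,0],[35,18],[50,0]]
[[0,18],[5,8],[7,7],[25,3],[26,17],[27,0],[28,9],[33,0],[35,18],[50,0]]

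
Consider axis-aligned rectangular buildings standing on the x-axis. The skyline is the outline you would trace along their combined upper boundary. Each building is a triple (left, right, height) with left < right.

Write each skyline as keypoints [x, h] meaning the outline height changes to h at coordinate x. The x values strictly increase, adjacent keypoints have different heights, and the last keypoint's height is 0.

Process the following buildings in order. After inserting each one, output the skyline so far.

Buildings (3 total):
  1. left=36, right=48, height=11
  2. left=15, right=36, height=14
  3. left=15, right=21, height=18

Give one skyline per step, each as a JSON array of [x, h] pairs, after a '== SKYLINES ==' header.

== SKYLINES ==
[[36,11],[48,0]]
[[15,14],[36,11],[48,0]]
[[15,18],[21,14],[36,11],[48,0]]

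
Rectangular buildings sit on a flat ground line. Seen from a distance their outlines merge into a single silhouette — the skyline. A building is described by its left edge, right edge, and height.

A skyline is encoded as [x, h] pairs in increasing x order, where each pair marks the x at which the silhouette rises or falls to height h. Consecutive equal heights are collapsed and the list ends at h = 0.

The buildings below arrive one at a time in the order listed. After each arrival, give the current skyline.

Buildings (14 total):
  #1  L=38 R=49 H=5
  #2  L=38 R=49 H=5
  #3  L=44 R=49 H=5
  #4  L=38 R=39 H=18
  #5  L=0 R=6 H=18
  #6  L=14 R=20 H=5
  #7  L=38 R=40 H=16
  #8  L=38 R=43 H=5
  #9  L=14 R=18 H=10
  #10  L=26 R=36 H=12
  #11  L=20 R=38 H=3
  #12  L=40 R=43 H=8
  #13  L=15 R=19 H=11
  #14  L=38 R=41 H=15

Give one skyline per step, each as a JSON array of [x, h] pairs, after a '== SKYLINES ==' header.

== SKYLINES ==
[[38,5],[49,0]]
[[38,5],[49,0]]
[[38,5],[49,0]]
[[38,18],[39,5],[49,0]]
[[0,18],[6,0],[38,18],[39,5],[49,0]]
[[0,18],[6,0],[14,5],[20,0],[38,18],[39,5],[49,0]]
[[0,18],[6,0],[14,5],[20,0],[38,18],[39,16],[40,5],[49,0]]
[[0,18],[6,0],[14,5],[20,0],[38,18],[39,16],[40,5],[49,0]]
[[0,18],[6,0],[14,10],[18,5],[20,0],[38,18],[39,16],[40,5],[49,0]]
[[0,18],[6,0],[14,10],[18,5],[20,0],[26,12],[36,0],[38,18],[39,16],[40,5],[49,0]]
[[0,18],[6,0],[14,10],[18,5],[20,3],[26,12],[36,3],[38,18],[39,16],[40,5],[49,0]]
[[0,18],[6,0],[14,10],[18,5],[20,3],[26,12],[36,3],[38,18],[39,16],[40,8],[43,5],[49,0]]
[[0,18],[6,0],[14,10],[15,11],[19,5],[20,3],[26,12],[36,3],[38,18],[39,16],[40,8],[43,5],[49,0]]
[[0,18],[6,0],[14,10],[15,11],[19,5],[20,3],[26,12],[36,3],[38,18],[39,16],[40,15],[41,8],[43,5],[49,0]]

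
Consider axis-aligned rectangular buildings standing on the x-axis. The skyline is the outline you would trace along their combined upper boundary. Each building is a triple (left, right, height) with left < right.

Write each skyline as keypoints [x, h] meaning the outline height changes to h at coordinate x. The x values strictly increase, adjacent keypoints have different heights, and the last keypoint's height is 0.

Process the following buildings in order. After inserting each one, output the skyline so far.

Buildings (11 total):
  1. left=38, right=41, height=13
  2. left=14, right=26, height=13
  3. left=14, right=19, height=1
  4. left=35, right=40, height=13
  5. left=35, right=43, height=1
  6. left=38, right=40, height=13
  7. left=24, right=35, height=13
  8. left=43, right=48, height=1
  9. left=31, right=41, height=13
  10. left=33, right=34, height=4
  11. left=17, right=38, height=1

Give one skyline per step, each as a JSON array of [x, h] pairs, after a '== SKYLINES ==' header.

== SKYLINES ==
[[38,13],[41,0]]
[[14,13],[26,0],[38,13],[41,0]]
[[14,13],[26,0],[38,13],[41,0]]
[[14,13],[26,0],[35,13],[41,0]]
[[14,13],[26,0],[35,13],[41,1],[43,0]]
[[14,13],[26,0],[35,13],[41,1],[43,0]]
[[14,13],[41,1],[43,0]]
[[14,13],[41,1],[48,0]]
[[14,13],[41,1],[48,0]]
[[14,13],[41,1],[48,0]]
[[14,13],[41,1],[48,0]]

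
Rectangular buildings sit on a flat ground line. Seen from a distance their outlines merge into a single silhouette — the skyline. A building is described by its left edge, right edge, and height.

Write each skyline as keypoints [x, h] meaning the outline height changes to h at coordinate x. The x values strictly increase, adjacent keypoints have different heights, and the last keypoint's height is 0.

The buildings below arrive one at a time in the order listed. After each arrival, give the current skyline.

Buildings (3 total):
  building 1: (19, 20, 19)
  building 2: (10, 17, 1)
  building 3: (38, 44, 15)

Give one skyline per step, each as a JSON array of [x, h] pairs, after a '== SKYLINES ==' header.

== SKYLINES ==
[[19,19],[20,0]]
[[10,1],[17,0],[19,19],[20,0]]
[[10,1],[17,0],[19,19],[20,0],[38,15],[44,0]]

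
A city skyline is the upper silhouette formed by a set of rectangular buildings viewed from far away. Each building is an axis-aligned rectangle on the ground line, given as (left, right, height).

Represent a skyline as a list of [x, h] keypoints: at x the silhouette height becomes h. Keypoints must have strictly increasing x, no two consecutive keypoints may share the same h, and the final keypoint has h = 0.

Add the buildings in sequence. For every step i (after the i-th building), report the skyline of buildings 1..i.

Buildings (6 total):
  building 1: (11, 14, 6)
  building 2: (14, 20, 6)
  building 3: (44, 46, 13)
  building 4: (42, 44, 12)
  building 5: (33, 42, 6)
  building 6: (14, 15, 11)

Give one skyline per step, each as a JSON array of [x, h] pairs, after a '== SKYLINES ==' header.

== SKYLINES ==
[[11,6],[14,0]]
[[11,6],[20,0]]
[[11,6],[20,0],[44,13],[46,0]]
[[11,6],[20,0],[42,12],[44,13],[46,0]]
[[11,6],[20,0],[33,6],[42,12],[44,13],[46,0]]
[[11,6],[14,11],[15,6],[20,0],[33,6],[42,12],[44,13],[46,0]]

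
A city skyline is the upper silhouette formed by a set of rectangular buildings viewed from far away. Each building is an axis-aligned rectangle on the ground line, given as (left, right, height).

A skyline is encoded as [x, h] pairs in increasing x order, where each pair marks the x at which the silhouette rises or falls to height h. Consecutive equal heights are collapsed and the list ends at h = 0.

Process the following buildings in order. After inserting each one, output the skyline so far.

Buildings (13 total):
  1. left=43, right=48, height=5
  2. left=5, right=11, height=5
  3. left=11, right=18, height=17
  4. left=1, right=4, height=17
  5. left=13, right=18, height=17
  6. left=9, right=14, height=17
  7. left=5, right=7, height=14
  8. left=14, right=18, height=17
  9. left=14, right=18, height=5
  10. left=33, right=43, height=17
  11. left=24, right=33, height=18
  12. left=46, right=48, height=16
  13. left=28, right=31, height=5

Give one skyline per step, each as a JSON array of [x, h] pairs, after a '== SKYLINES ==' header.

== SKYLINES ==
[[43,5],[48,0]]
[[5,5],[11,0],[43,5],[48,0]]
[[5,5],[11,17],[18,0],[43,5],[48,0]]
[[1,17],[4,0],[5,5],[11,17],[18,0],[43,5],[48,0]]
[[1,17],[4,0],[5,5],[11,17],[18,0],[43,5],[48,0]]
[[1,17],[4,0],[5,5],[9,17],[18,0],[43,5],[48,0]]
[[1,17],[4,0],[5,14],[7,5],[9,17],[18,0],[43,5],[48,0]]
[[1,17],[4,0],[5,14],[7,5],[9,17],[18,0],[43,5],[48,0]]
[[1,17],[4,0],[5,14],[7,5],[9,17],[18,0],[43,5],[48,0]]
[[1,17],[4,0],[5,14],[7,5],[9,17],[18,0],[33,17],[43,5],[48,0]]
[[1,17],[4,0],[5,14],[7,5],[9,17],[18,0],[24,18],[33,17],[43,5],[48,0]]
[[1,17],[4,0],[5,14],[7,5],[9,17],[18,0],[24,18],[33,17],[43,5],[46,16],[48,0]]
[[1,17],[4,0],[5,14],[7,5],[9,17],[18,0],[24,18],[33,17],[43,5],[46,16],[48,0]]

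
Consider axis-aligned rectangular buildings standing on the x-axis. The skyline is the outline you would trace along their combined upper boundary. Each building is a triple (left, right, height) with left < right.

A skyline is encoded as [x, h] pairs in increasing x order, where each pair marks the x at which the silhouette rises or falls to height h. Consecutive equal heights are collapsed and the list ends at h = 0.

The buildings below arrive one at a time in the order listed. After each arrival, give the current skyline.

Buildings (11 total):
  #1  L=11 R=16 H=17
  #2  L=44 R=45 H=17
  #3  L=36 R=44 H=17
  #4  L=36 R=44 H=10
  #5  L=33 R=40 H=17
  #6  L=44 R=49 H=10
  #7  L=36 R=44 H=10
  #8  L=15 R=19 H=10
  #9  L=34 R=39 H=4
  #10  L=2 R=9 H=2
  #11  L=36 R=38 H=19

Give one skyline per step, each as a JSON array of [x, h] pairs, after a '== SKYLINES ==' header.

== SKYLINES ==
[[11,17],[16,0]]
[[11,17],[16,0],[44,17],[45,0]]
[[11,17],[16,0],[36,17],[45,0]]
[[11,17],[16,0],[36,17],[45,0]]
[[11,17],[16,0],[33,17],[45,0]]
[[11,17],[16,0],[33,17],[45,10],[49,0]]
[[11,17],[16,0],[33,17],[45,10],[49,0]]
[[11,17],[16,10],[19,0],[33,17],[45,10],[49,0]]
[[11,17],[16,10],[19,0],[33,17],[45,10],[49,0]]
[[2,2],[9,0],[11,17],[16,10],[19,0],[33,17],[45,10],[49,0]]
[[2,2],[9,0],[11,17],[16,10],[19,0],[33,17],[36,19],[38,17],[45,10],[49,0]]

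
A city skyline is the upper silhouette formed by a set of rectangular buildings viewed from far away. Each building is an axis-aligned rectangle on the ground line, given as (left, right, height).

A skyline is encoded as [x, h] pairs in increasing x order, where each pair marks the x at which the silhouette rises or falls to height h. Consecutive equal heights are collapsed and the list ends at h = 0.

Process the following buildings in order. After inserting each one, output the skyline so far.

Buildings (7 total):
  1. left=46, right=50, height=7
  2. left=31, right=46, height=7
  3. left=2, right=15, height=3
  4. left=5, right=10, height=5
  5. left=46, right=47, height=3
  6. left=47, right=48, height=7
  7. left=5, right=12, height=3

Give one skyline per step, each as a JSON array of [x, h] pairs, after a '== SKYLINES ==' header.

== SKYLINES ==
[[46,7],[50,0]]
[[31,7],[50,0]]
[[2,3],[15,0],[31,7],[50,0]]
[[2,3],[5,5],[10,3],[15,0],[31,7],[50,0]]
[[2,3],[5,5],[10,3],[15,0],[31,7],[50,0]]
[[2,3],[5,5],[10,3],[15,0],[31,7],[50,0]]
[[2,3],[5,5],[10,3],[15,0],[31,7],[50,0]]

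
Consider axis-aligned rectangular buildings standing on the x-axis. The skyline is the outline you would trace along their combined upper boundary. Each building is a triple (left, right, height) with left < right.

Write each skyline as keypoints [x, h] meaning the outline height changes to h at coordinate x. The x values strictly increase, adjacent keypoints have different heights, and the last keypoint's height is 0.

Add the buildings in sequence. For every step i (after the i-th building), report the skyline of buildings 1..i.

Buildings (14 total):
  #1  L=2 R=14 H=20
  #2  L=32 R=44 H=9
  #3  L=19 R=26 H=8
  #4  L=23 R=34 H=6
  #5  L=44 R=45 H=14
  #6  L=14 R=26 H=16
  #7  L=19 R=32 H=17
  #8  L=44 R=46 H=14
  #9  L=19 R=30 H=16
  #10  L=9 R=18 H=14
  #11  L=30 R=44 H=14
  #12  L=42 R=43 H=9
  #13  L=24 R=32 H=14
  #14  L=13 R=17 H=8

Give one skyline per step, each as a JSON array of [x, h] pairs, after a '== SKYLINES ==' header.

== SKYLINES ==
[[2,20],[14,0]]
[[2,20],[14,0],[32,9],[44,0]]
[[2,20],[14,0],[19,8],[26,0],[32,9],[44,0]]
[[2,20],[14,0],[19,8],[26,6],[32,9],[44,0]]
[[2,20],[14,0],[19,8],[26,6],[32,9],[44,14],[45,0]]
[[2,20],[14,16],[26,6],[32,9],[44,14],[45,0]]
[[2,20],[14,16],[19,17],[32,9],[44,14],[45,0]]
[[2,20],[14,16],[19,17],[32,9],[44,14],[46,0]]
[[2,20],[14,16],[19,17],[32,9],[44,14],[46,0]]
[[2,20],[14,16],[19,17],[32,9],[44,14],[46,0]]
[[2,20],[14,16],[19,17],[32,14],[46,0]]
[[2,20],[14,16],[19,17],[32,14],[46,0]]
[[2,20],[14,16],[19,17],[32,14],[46,0]]
[[2,20],[14,16],[19,17],[32,14],[46,0]]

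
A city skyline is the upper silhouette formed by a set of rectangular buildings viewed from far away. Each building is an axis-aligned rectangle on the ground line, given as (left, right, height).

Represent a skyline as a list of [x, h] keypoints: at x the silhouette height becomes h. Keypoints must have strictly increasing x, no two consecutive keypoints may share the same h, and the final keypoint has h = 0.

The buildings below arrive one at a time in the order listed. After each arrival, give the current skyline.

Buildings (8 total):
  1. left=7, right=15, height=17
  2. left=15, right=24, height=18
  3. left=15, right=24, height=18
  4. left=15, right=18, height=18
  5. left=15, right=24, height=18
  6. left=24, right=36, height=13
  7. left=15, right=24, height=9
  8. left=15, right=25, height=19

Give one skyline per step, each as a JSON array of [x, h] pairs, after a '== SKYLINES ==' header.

== SKYLINES ==
[[7,17],[15,0]]
[[7,17],[15,18],[24,0]]
[[7,17],[15,18],[24,0]]
[[7,17],[15,18],[24,0]]
[[7,17],[15,18],[24,0]]
[[7,17],[15,18],[24,13],[36,0]]
[[7,17],[15,18],[24,13],[36,0]]
[[7,17],[15,19],[25,13],[36,0]]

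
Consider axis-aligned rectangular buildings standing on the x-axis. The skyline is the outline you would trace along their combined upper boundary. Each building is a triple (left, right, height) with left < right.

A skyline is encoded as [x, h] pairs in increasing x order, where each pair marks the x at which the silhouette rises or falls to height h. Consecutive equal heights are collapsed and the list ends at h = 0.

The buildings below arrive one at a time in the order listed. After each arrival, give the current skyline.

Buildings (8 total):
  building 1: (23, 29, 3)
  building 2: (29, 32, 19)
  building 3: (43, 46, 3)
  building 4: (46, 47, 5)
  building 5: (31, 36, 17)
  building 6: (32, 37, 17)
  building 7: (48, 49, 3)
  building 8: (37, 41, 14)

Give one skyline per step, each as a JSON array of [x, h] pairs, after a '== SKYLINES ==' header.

== SKYLINES ==
[[23,3],[29,0]]
[[23,3],[29,19],[32,0]]
[[23,3],[29,19],[32,0],[43,3],[46,0]]
[[23,3],[29,19],[32,0],[43,3],[46,5],[47,0]]
[[23,3],[29,19],[32,17],[36,0],[43,3],[46,5],[47,0]]
[[23,3],[29,19],[32,17],[37,0],[43,3],[46,5],[47,0]]
[[23,3],[29,19],[32,17],[37,0],[43,3],[46,5],[47,0],[48,3],[49,0]]
[[23,3],[29,19],[32,17],[37,14],[41,0],[43,3],[46,5],[47,0],[48,3],[49,0]]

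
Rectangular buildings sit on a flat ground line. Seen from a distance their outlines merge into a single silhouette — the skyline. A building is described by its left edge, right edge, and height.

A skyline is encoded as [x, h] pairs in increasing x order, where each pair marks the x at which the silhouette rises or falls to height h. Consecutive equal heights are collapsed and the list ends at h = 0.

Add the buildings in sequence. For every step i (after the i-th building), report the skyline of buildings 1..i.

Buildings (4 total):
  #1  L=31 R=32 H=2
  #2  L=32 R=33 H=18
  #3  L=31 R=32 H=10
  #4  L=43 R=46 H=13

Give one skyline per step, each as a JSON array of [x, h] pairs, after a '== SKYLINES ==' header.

== SKYLINES ==
[[31,2],[32,0]]
[[31,2],[32,18],[33,0]]
[[31,10],[32,18],[33,0]]
[[31,10],[32,18],[33,0],[43,13],[46,0]]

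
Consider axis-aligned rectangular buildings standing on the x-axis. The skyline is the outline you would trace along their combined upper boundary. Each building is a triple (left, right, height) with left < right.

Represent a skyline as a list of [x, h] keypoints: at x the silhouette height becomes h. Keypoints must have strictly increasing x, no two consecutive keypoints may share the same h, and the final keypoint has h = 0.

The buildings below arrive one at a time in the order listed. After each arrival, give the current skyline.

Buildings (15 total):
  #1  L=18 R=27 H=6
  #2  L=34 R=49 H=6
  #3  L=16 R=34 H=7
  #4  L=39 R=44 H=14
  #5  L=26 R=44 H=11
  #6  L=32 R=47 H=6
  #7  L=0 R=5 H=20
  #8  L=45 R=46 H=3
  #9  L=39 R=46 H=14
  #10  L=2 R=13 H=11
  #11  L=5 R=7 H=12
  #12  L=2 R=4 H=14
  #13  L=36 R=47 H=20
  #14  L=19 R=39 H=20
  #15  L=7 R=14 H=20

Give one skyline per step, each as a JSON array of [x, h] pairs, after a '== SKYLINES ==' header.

== SKYLINES ==
[[18,6],[27,0]]
[[18,6],[27,0],[34,6],[49,0]]
[[16,7],[34,6],[49,0]]
[[16,7],[34,6],[39,14],[44,6],[49,0]]
[[16,7],[26,11],[39,14],[44,6],[49,0]]
[[16,7],[26,11],[39,14],[44,6],[49,0]]
[[0,20],[5,0],[16,7],[26,11],[39,14],[44,6],[49,0]]
[[0,20],[5,0],[16,7],[26,11],[39,14],[44,6],[49,0]]
[[0,20],[5,0],[16,7],[26,11],[39,14],[46,6],[49,0]]
[[0,20],[5,11],[13,0],[16,7],[26,11],[39,14],[46,6],[49,0]]
[[0,20],[5,12],[7,11],[13,0],[16,7],[26,11],[39,14],[46,6],[49,0]]
[[0,20],[5,12],[7,11],[13,0],[16,7],[26,11],[39,14],[46,6],[49,0]]
[[0,20],[5,12],[7,11],[13,0],[16,7],[26,11],[36,20],[47,6],[49,0]]
[[0,20],[5,12],[7,11],[13,0],[16,7],[19,20],[47,6],[49,0]]
[[0,20],[5,12],[7,20],[14,0],[16,7],[19,20],[47,6],[49,0]]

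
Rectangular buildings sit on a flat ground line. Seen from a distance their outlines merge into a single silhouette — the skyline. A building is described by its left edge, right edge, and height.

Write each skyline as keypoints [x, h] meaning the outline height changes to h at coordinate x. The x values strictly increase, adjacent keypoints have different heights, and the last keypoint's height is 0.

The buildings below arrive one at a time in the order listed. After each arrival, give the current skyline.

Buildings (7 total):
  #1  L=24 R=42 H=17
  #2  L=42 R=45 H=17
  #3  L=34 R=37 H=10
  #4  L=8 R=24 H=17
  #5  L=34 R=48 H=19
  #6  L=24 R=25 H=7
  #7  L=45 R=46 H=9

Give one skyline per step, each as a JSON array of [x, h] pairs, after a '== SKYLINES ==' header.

== SKYLINES ==
[[24,17],[42,0]]
[[24,17],[45,0]]
[[24,17],[45,0]]
[[8,17],[45,0]]
[[8,17],[34,19],[48,0]]
[[8,17],[34,19],[48,0]]
[[8,17],[34,19],[48,0]]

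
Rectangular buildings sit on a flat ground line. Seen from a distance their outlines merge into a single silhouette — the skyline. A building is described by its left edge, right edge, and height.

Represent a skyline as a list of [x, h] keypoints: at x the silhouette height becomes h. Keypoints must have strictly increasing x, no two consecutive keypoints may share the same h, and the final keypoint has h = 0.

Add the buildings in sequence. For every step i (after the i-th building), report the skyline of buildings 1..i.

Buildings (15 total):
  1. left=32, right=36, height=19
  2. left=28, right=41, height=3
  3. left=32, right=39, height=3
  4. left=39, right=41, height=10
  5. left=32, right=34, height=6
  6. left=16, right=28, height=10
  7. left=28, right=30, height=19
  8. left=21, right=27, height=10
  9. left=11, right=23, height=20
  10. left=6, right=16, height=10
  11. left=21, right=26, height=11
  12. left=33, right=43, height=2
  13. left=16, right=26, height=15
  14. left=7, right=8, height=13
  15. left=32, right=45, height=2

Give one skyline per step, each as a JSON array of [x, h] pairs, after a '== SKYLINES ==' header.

== SKYLINES ==
[[32,19],[36,0]]
[[28,3],[32,19],[36,3],[41,0]]
[[28,3],[32,19],[36,3],[41,0]]
[[28,3],[32,19],[36,3],[39,10],[41,0]]
[[28,3],[32,19],[36,3],[39,10],[41,0]]
[[16,10],[28,3],[32,19],[36,3],[39,10],[41,0]]
[[16,10],[28,19],[30,3],[32,19],[36,3],[39,10],[41,0]]
[[16,10],[28,19],[30,3],[32,19],[36,3],[39,10],[41,0]]
[[11,20],[23,10],[28,19],[30,3],[32,19],[36,3],[39,10],[41,0]]
[[6,10],[11,20],[23,10],[28,19],[30,3],[32,19],[36,3],[39,10],[41,0]]
[[6,10],[11,20],[23,11],[26,10],[28,19],[30,3],[32,19],[36,3],[39,10],[41,0]]
[[6,10],[11,20],[23,11],[26,10],[28,19],[30,3],[32,19],[36,3],[39,10],[41,2],[43,0]]
[[6,10],[11,20],[23,15],[26,10],[28,19],[30,3],[32,19],[36,3],[39,10],[41,2],[43,0]]
[[6,10],[7,13],[8,10],[11,20],[23,15],[26,10],[28,19],[30,3],[32,19],[36,3],[39,10],[41,2],[43,0]]
[[6,10],[7,13],[8,10],[11,20],[23,15],[26,10],[28,19],[30,3],[32,19],[36,3],[39,10],[41,2],[45,0]]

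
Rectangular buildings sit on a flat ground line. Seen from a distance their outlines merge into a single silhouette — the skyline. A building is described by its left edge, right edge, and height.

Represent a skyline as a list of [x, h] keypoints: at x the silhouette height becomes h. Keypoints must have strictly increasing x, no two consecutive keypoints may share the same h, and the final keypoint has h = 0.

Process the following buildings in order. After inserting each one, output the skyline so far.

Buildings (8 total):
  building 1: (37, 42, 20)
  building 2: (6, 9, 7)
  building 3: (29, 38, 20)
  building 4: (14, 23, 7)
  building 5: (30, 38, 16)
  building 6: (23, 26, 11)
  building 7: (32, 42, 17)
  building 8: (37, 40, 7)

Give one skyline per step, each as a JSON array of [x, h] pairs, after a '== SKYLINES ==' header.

== SKYLINES ==
[[37,20],[42,0]]
[[6,7],[9,0],[37,20],[42,0]]
[[6,7],[9,0],[29,20],[42,0]]
[[6,7],[9,0],[14,7],[23,0],[29,20],[42,0]]
[[6,7],[9,0],[14,7],[23,0],[29,20],[42,0]]
[[6,7],[9,0],[14,7],[23,11],[26,0],[29,20],[42,0]]
[[6,7],[9,0],[14,7],[23,11],[26,0],[29,20],[42,0]]
[[6,7],[9,0],[14,7],[23,11],[26,0],[29,20],[42,0]]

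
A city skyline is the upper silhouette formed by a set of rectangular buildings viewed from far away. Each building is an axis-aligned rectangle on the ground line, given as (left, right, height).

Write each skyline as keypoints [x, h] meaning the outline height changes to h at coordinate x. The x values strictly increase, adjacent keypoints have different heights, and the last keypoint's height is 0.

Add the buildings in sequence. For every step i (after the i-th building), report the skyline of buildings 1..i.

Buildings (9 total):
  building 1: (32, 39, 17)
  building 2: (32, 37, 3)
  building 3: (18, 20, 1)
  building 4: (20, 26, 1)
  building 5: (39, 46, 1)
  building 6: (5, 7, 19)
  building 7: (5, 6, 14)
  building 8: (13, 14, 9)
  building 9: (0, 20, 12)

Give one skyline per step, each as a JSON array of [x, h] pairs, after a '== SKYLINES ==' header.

== SKYLINES ==
[[32,17],[39,0]]
[[32,17],[39,0]]
[[18,1],[20,0],[32,17],[39,0]]
[[18,1],[26,0],[32,17],[39,0]]
[[18,1],[26,0],[32,17],[39,1],[46,0]]
[[5,19],[7,0],[18,1],[26,0],[32,17],[39,1],[46,0]]
[[5,19],[7,0],[18,1],[26,0],[32,17],[39,1],[46,0]]
[[5,19],[7,0],[13,9],[14,0],[18,1],[26,0],[32,17],[39,1],[46,0]]
[[0,12],[5,19],[7,12],[20,1],[26,0],[32,17],[39,1],[46,0]]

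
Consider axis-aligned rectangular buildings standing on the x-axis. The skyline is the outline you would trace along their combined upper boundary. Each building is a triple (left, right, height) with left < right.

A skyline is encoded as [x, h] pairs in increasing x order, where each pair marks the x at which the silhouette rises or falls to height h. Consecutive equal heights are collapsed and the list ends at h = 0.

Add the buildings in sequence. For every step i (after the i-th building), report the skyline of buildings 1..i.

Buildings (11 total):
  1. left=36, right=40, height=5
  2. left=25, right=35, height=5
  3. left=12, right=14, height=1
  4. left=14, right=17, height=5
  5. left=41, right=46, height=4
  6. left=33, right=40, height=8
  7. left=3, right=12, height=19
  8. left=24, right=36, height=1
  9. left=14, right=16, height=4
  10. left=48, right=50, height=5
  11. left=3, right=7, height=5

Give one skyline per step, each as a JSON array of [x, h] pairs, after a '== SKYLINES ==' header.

== SKYLINES ==
[[36,5],[40,0]]
[[25,5],[35,0],[36,5],[40,0]]
[[12,1],[14,0],[25,5],[35,0],[36,5],[40,0]]
[[12,1],[14,5],[17,0],[25,5],[35,0],[36,5],[40,0]]
[[12,1],[14,5],[17,0],[25,5],[35,0],[36,5],[40,0],[41,4],[46,0]]
[[12,1],[14,5],[17,0],[25,5],[33,8],[40,0],[41,4],[46,0]]
[[3,19],[12,1],[14,5],[17,0],[25,5],[33,8],[40,0],[41,4],[46,0]]
[[3,19],[12,1],[14,5],[17,0],[24,1],[25,5],[33,8],[40,0],[41,4],[46,0]]
[[3,19],[12,1],[14,5],[17,0],[24,1],[25,5],[33,8],[40,0],[41,4],[46,0]]
[[3,19],[12,1],[14,5],[17,0],[24,1],[25,5],[33,8],[40,0],[41,4],[46,0],[48,5],[50,0]]
[[3,19],[12,1],[14,5],[17,0],[24,1],[25,5],[33,8],[40,0],[41,4],[46,0],[48,5],[50,0]]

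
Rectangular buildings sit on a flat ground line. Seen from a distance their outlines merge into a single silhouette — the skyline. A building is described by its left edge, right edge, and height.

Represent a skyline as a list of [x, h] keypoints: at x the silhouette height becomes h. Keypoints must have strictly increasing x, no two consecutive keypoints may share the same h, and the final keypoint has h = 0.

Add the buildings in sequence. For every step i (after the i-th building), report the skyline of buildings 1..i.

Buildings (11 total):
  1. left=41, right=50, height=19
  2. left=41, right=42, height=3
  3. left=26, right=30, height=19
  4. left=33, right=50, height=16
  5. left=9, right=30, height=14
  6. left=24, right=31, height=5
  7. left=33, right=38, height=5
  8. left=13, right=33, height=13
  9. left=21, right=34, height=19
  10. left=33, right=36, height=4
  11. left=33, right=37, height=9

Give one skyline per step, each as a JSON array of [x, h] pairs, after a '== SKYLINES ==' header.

== SKYLINES ==
[[41,19],[50,0]]
[[41,19],[50,0]]
[[26,19],[30,0],[41,19],[50,0]]
[[26,19],[30,0],[33,16],[41,19],[50,0]]
[[9,14],[26,19],[30,0],[33,16],[41,19],[50,0]]
[[9,14],[26,19],[30,5],[31,0],[33,16],[41,19],[50,0]]
[[9,14],[26,19],[30,5],[31,0],[33,16],[41,19],[50,0]]
[[9,14],[26,19],[30,13],[33,16],[41,19],[50,0]]
[[9,14],[21,19],[34,16],[41,19],[50,0]]
[[9,14],[21,19],[34,16],[41,19],[50,0]]
[[9,14],[21,19],[34,16],[41,19],[50,0]]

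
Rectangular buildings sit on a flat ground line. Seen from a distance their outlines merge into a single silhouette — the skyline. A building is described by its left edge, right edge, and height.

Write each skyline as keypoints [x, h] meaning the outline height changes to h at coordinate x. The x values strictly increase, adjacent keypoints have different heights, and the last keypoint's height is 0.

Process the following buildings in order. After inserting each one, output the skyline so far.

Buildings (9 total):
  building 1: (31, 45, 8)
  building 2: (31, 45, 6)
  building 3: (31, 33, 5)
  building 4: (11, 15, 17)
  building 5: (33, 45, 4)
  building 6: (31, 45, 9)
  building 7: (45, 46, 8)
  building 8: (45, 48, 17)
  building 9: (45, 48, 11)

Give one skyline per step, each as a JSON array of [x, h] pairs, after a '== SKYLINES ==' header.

== SKYLINES ==
[[31,8],[45,0]]
[[31,8],[45,0]]
[[31,8],[45,0]]
[[11,17],[15,0],[31,8],[45,0]]
[[11,17],[15,0],[31,8],[45,0]]
[[11,17],[15,0],[31,9],[45,0]]
[[11,17],[15,0],[31,9],[45,8],[46,0]]
[[11,17],[15,0],[31,9],[45,17],[48,0]]
[[11,17],[15,0],[31,9],[45,17],[48,0]]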